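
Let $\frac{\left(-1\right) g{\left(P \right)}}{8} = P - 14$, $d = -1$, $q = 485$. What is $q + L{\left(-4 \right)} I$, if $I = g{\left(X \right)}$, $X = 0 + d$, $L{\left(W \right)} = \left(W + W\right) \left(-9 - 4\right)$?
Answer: $12965$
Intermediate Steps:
$L{\left(W \right)} = - 26 W$ ($L{\left(W \right)} = 2 W \left(-13\right) = - 26 W$)
$X = -1$ ($X = 0 - 1 = -1$)
$g{\left(P \right)} = 112 - 8 P$ ($g{\left(P \right)} = - 8 \left(P - 14\right) = - 8 \left(-14 + P\right) = 112 - 8 P$)
$I = 120$ ($I = 112 - -8 = 112 + 8 = 120$)
$q + L{\left(-4 \right)} I = 485 + \left(-26\right) \left(-4\right) 120 = 485 + 104 \cdot 120 = 485 + 12480 = 12965$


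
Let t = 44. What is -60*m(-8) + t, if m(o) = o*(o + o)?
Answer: -7636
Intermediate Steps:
m(o) = 2*o**2 (m(o) = o*(2*o) = 2*o**2)
-60*m(-8) + t = -120*(-8)**2 + 44 = -120*64 + 44 = -60*128 + 44 = -7680 + 44 = -7636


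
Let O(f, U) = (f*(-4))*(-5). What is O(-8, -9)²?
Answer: 25600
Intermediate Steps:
O(f, U) = 20*f (O(f, U) = -4*f*(-5) = 20*f)
O(-8, -9)² = (20*(-8))² = (-160)² = 25600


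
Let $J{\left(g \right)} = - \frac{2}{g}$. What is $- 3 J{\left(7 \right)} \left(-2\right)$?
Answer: $- \frac{12}{7} \approx -1.7143$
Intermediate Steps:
$- 3 J{\left(7 \right)} \left(-2\right) = - 3 \left(- \frac{2}{7}\right) \left(-2\right) = - 3 \left(\left(-2\right) \frac{1}{7}\right) \left(-2\right) = \left(-3\right) \left(- \frac{2}{7}\right) \left(-2\right) = \frac{6}{7} \left(-2\right) = - \frac{12}{7}$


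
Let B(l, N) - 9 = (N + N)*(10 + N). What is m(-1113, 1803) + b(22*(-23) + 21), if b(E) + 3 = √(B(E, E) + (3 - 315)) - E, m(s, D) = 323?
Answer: 805 + √460447 ≈ 1483.6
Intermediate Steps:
B(l, N) = 9 + 2*N*(10 + N) (B(l, N) = 9 + (N + N)*(10 + N) = 9 + (2*N)*(10 + N) = 9 + 2*N*(10 + N))
b(E) = -3 + √(-303 + 2*E² + 20*E) - E (b(E) = -3 + (√((9 + 2*E² + 20*E) + (3 - 315)) - E) = -3 + (√((9 + 2*E² + 20*E) - 312) - E) = -3 + (√(-303 + 2*E² + 20*E) - E) = -3 + √(-303 + 2*E² + 20*E) - E)
m(-1113, 1803) + b(22*(-23) + 21) = 323 + (-3 + √(-303 + 2*(22*(-23) + 21)² + 20*(22*(-23) + 21)) - (22*(-23) + 21)) = 323 + (-3 + √(-303 + 2*(-506 + 21)² + 20*(-506 + 21)) - (-506 + 21)) = 323 + (-3 + √(-303 + 2*(-485)² + 20*(-485)) - 1*(-485)) = 323 + (-3 + √(-303 + 2*235225 - 9700) + 485) = 323 + (-3 + √(-303 + 470450 - 9700) + 485) = 323 + (-3 + √460447 + 485) = 323 + (482 + √460447) = 805 + √460447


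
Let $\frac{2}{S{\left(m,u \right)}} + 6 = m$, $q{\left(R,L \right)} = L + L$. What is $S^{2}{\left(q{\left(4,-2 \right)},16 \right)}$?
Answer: $\frac{1}{25} \approx 0.04$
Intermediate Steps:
$q{\left(R,L \right)} = 2 L$
$S{\left(m,u \right)} = \frac{2}{-6 + m}$
$S^{2}{\left(q{\left(4,-2 \right)},16 \right)} = \left(\frac{2}{-6 + 2 \left(-2\right)}\right)^{2} = \left(\frac{2}{-6 - 4}\right)^{2} = \left(\frac{2}{-10}\right)^{2} = \left(2 \left(- \frac{1}{10}\right)\right)^{2} = \left(- \frac{1}{5}\right)^{2} = \frac{1}{25}$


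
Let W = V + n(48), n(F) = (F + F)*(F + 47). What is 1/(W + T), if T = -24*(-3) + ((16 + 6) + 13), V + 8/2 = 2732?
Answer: 1/11955 ≈ 8.3647e-5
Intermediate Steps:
V = 2728 (V = -4 + 2732 = 2728)
n(F) = 2*F*(47 + F) (n(F) = (2*F)*(47 + F) = 2*F*(47 + F))
W = 11848 (W = 2728 + 2*48*(47 + 48) = 2728 + 2*48*95 = 2728 + 9120 = 11848)
T = 107 (T = 72 + (22 + 13) = 72 + 35 = 107)
1/(W + T) = 1/(11848 + 107) = 1/11955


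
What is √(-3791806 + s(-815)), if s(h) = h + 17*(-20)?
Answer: I*√3792961 ≈ 1947.6*I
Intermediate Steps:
s(h) = -340 + h (s(h) = h - 340 = -340 + h)
√(-3791806 + s(-815)) = √(-3791806 + (-340 - 815)) = √(-3791806 - 1155) = √(-3792961) = I*√3792961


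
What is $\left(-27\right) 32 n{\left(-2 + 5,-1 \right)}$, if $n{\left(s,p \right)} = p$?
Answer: $864$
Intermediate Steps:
$\left(-27\right) 32 n{\left(-2 + 5,-1 \right)} = \left(-27\right) 32 \left(-1\right) = \left(-864\right) \left(-1\right) = 864$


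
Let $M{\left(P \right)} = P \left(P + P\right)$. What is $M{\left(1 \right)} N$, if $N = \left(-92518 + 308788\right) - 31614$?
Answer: $369312$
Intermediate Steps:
$M{\left(P \right)} = 2 P^{2}$ ($M{\left(P \right)} = P 2 P = 2 P^{2}$)
$N = 184656$ ($N = 216270 - 31614 = 184656$)
$M{\left(1 \right)} N = 2 \cdot 1^{2} \cdot 184656 = 2 \cdot 1 \cdot 184656 = 2 \cdot 184656 = 369312$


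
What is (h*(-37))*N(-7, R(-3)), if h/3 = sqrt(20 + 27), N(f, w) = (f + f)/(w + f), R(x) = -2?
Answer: -518*sqrt(47)/3 ≈ -1183.7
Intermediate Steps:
N(f, w) = 2*f/(f + w) (N(f, w) = (2*f)/(f + w) = 2*f/(f + w))
h = 3*sqrt(47) (h = 3*sqrt(20 + 27) = 3*sqrt(47) ≈ 20.567)
(h*(-37))*N(-7, R(-3)) = ((3*sqrt(47))*(-37))*(2*(-7)/(-7 - 2)) = (-111*sqrt(47))*(2*(-7)/(-9)) = (-111*sqrt(47))*(2*(-7)*(-1/9)) = -111*sqrt(47)*(14/9) = -518*sqrt(47)/3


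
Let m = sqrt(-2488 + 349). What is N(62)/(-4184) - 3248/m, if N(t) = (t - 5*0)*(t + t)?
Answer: -961/523 + 3248*I*sqrt(2139)/2139 ≈ -1.8375 + 70.228*I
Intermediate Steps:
m = I*sqrt(2139) (m = sqrt(-2139) = I*sqrt(2139) ≈ 46.249*I)
N(t) = 2*t**2 (N(t) = (t + 0)*(2*t) = t*(2*t) = 2*t**2)
N(62)/(-4184) - 3248/m = (2*62**2)/(-4184) - 3248*(-I*sqrt(2139)/2139) = (2*3844)*(-1/4184) - (-3248)*I*sqrt(2139)/2139 = 7688*(-1/4184) + 3248*I*sqrt(2139)/2139 = -961/523 + 3248*I*sqrt(2139)/2139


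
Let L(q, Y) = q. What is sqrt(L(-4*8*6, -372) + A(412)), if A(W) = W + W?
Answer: 2*sqrt(158) ≈ 25.140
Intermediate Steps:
A(W) = 2*W
sqrt(L(-4*8*6, -372) + A(412)) = sqrt(-4*8*6 + 2*412) = sqrt(-32*6 + 824) = sqrt(-192 + 824) = sqrt(632) = 2*sqrt(158)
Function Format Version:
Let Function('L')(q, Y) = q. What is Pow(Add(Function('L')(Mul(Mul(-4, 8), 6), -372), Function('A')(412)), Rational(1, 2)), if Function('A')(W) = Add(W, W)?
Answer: Mul(2, Pow(158, Rational(1, 2))) ≈ 25.140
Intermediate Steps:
Function('A')(W) = Mul(2, W)
Pow(Add(Function('L')(Mul(Mul(-4, 8), 6), -372), Function('A')(412)), Rational(1, 2)) = Pow(Add(Mul(Mul(-4, 8), 6), Mul(2, 412)), Rational(1, 2)) = Pow(Add(Mul(-32, 6), 824), Rational(1, 2)) = Pow(Add(-192, 824), Rational(1, 2)) = Pow(632, Rational(1, 2)) = Mul(2, Pow(158, Rational(1, 2)))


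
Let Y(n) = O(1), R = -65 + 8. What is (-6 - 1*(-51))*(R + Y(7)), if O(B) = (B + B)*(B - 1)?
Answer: -2565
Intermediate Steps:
R = -57
O(B) = 2*B*(-1 + B) (O(B) = (2*B)*(-1 + B) = 2*B*(-1 + B))
Y(n) = 0 (Y(n) = 2*1*(-1 + 1) = 2*1*0 = 0)
(-6 - 1*(-51))*(R + Y(7)) = (-6 - 1*(-51))*(-57 + 0) = (-6 + 51)*(-57) = 45*(-57) = -2565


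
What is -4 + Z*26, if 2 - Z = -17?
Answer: 490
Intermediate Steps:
Z = 19 (Z = 2 - 1*(-17) = 2 + 17 = 19)
-4 + Z*26 = -4 + 19*26 = -4 + 494 = 490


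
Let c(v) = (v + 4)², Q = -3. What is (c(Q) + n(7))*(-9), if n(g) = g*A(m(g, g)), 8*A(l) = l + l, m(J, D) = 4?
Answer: -72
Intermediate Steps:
c(v) = (4 + v)²
A(l) = l/4 (A(l) = (l + l)/8 = (2*l)/8 = l/4)
n(g) = g (n(g) = g*((¼)*4) = g*1 = g)
(c(Q) + n(7))*(-9) = ((4 - 3)² + 7)*(-9) = (1² + 7)*(-9) = (1 + 7)*(-9) = 8*(-9) = -72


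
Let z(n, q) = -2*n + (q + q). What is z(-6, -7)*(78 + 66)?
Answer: -288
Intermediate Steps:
z(n, q) = -2*n + 2*q
z(-6, -7)*(78 + 66) = (-2*(-6) + 2*(-7))*(78 + 66) = (12 - 14)*144 = -2*144 = -288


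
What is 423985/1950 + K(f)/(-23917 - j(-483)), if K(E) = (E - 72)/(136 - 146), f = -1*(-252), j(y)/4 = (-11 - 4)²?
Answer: 161878013/744510 ≈ 217.43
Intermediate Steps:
j(y) = 900 (j(y) = 4*(-11 - 4)² = 4*(-15)² = 4*225 = 900)
f = 252
K(E) = 36/5 - E/10 (K(E) = (-72 + E)/(-10) = (-72 + E)*(-⅒) = 36/5 - E/10)
423985/1950 + K(f)/(-23917 - j(-483)) = 423985/1950 + (36/5 - ⅒*252)/(-23917 - 1*900) = 423985*(1/1950) + (36/5 - 126/5)/(-23917 - 900) = 84797/390 - 18/(-24817) = 84797/390 - 18*(-1/24817) = 84797/390 + 18/24817 = 161878013/744510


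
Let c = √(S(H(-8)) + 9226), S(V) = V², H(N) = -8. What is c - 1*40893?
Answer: -40893 + √9290 ≈ -40797.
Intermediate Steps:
c = √9290 (c = √((-8)² + 9226) = √(64 + 9226) = √9290 ≈ 96.385)
c - 1*40893 = √9290 - 1*40893 = √9290 - 40893 = -40893 + √9290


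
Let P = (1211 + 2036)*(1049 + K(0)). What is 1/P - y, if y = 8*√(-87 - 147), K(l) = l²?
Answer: 1/3406103 - 24*I*√26 ≈ 2.9359e-7 - 122.38*I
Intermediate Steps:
y = 24*I*√26 (y = 8*√(-234) = 8*(3*I*√26) = 24*I*√26 ≈ 122.38*I)
P = 3406103 (P = (1211 + 2036)*(1049 + 0²) = 3247*(1049 + 0) = 3247*1049 = 3406103)
1/P - y = 1/3406103 - 24*I*√26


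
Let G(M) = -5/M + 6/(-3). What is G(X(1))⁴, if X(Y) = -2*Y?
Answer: 1/16 ≈ 0.062500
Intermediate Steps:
G(M) = -2 - 5/M (G(M) = -5/M + 6*(-⅓) = -5/M - 2 = -2 - 5/M)
G(X(1))⁴ = (-2 - 5/((-2*1)))⁴ = (-2 - 5/(-2))⁴ = (-2 - 5*(-½))⁴ = (-2 + 5/2)⁴ = (½)⁴ = 1/16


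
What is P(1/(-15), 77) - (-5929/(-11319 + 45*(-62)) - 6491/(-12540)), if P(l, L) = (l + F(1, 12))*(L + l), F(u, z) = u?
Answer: 62691018553/884634300 ≈ 70.867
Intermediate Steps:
P(l, L) = (1 + l)*(L + l) (P(l, L) = (l + 1)*(L + l) = (1 + l)*(L + l))
P(1/(-15), 77) - (-5929/(-11319 + 45*(-62)) - 6491/(-12540)) = (77 + 1/(-15) + (1/(-15))² + 77/(-15)) - (-5929/(-11319 + 45*(-62)) - 6491/(-12540)) = (77 - 1/15 + (-1/15)² + 77*(-1/15)) - (-5929/(-11319 - 2790) - 6491*(-1/12540)) = (77 - 1/15 + 1/225 - 77/15) - (-5929/(-14109) + 6491/12540) = 16156/225 - (-5929*(-1/14109) + 6491/12540) = 16156/225 - (5929/14109 + 6491/12540) = 16156/225 - 1*55310393/58975620 = 16156/225 - 55310393/58975620 = 62691018553/884634300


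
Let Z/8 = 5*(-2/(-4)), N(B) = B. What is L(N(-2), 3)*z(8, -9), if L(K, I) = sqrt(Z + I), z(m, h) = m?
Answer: 8*sqrt(23) ≈ 38.367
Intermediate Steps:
Z = 20 (Z = 8*(5*(-2/(-4))) = 8*(5*(-2*(-1/4))) = 8*(5*(1/2)) = 8*(5/2) = 20)
L(K, I) = sqrt(20 + I)
L(N(-2), 3)*z(8, -9) = sqrt(20 + 3)*8 = sqrt(23)*8 = 8*sqrt(23)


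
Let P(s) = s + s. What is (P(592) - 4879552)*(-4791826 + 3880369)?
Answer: 4446422662176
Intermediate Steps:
P(s) = 2*s
(P(592) - 4879552)*(-4791826 + 3880369) = (2*592 - 4879552)*(-4791826 + 3880369) = (1184 - 4879552)*(-911457) = -4878368*(-911457) = 4446422662176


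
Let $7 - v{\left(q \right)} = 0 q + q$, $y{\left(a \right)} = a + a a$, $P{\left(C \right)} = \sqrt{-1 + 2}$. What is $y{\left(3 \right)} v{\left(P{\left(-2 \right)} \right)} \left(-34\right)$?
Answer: $-2448$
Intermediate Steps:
$P{\left(C \right)} = 1$ ($P{\left(C \right)} = \sqrt{1} = 1$)
$y{\left(a \right)} = a + a^{2}$
$v{\left(q \right)} = 7 - q$ ($v{\left(q \right)} = 7 - \left(0 q + q\right) = 7 - \left(0 + q\right) = 7 - q$)
$y{\left(3 \right)} v{\left(P{\left(-2 \right)} \right)} \left(-34\right) = 3 \left(1 + 3\right) \left(7 - 1\right) \left(-34\right) = 3 \cdot 4 \left(7 - 1\right) \left(-34\right) = 12 \cdot 6 \left(-34\right) = 72 \left(-34\right) = -2448$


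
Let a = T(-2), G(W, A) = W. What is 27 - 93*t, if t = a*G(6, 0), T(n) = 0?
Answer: 27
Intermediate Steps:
a = 0
t = 0 (t = 0*6 = 0)
27 - 93*t = 27 - 93*0 = 27 + 0 = 27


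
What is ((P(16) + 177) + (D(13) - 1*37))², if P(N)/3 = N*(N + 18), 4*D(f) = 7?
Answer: 50339025/16 ≈ 3.1462e+6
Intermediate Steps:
D(f) = 7/4 (D(f) = (¼)*7 = 7/4)
P(N) = 3*N*(18 + N) (P(N) = 3*(N*(N + 18)) = 3*(N*(18 + N)) = 3*N*(18 + N))
((P(16) + 177) + (D(13) - 1*37))² = ((3*16*(18 + 16) + 177) + (7/4 - 1*37))² = ((3*16*34 + 177) + (7/4 - 37))² = ((1632 + 177) - 141/4)² = (1809 - 141/4)² = (7095/4)² = 50339025/16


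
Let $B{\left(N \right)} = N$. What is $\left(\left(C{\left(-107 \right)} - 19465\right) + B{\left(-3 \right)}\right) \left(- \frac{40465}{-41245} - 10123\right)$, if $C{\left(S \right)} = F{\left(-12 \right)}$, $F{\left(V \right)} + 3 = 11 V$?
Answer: $\frac{1636782556002}{8249} \approx 1.9842 \cdot 10^{8}$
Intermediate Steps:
$F{\left(V \right)} = -3 + 11 V$
$C{\left(S \right)} = -135$ ($C{\left(S \right)} = -3 + 11 \left(-12\right) = -3 - 132 = -135$)
$\left(\left(C{\left(-107 \right)} - 19465\right) + B{\left(-3 \right)}\right) \left(- \frac{40465}{-41245} - 10123\right) = \left(\left(-135 - 19465\right) - 3\right) \left(- \frac{40465}{-41245} - 10123\right) = \left(\left(-135 - 19465\right) - 3\right) \left(\left(-40465\right) \left(- \frac{1}{41245}\right) - 10123\right) = \left(-19600 - 3\right) \left(\frac{8093}{8249} - 10123\right) = \left(-19603\right) \left(- \frac{83496534}{8249}\right) = \frac{1636782556002}{8249}$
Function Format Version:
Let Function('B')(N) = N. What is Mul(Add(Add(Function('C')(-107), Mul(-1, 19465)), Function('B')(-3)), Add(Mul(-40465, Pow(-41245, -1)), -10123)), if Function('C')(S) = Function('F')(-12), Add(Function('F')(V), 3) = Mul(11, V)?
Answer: Rational(1636782556002, 8249) ≈ 1.9842e+8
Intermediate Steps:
Function('F')(V) = Add(-3, Mul(11, V))
Function('C')(S) = -135 (Function('C')(S) = Add(-3, Mul(11, -12)) = Add(-3, -132) = -135)
Mul(Add(Add(Function('C')(-107), Mul(-1, 19465)), Function('B')(-3)), Add(Mul(-40465, Pow(-41245, -1)), -10123)) = Mul(Add(Add(-135, Mul(-1, 19465)), -3), Add(Mul(-40465, Pow(-41245, -1)), -10123)) = Mul(Add(Add(-135, -19465), -3), Add(Mul(-40465, Rational(-1, 41245)), -10123)) = Mul(Add(-19600, -3), Add(Rational(8093, 8249), -10123)) = Mul(-19603, Rational(-83496534, 8249)) = Rational(1636782556002, 8249)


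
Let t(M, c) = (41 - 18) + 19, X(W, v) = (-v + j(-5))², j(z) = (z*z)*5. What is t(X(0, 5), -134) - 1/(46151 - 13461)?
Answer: 1372979/32690 ≈ 42.000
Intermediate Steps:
j(z) = 5*z² (j(z) = z²*5 = 5*z²)
X(W, v) = (125 - v)² (X(W, v) = (-v + 5*(-5)²)² = (-v + 5*25)² = (-v + 125)² = (125 - v)²)
t(M, c) = 42 (t(M, c) = 23 + 19 = 42)
t(X(0, 5), -134) - 1/(46151 - 13461) = 42 - 1/(46151 - 13461) = 42 - 1/32690 = 1372979/32690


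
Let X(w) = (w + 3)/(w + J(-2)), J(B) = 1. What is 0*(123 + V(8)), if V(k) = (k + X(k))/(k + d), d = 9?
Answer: 0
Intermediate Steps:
X(w) = (3 + w)/(1 + w) (X(w) = (w + 3)/(w + 1) = (3 + w)/(1 + w))
V(k) = (k + (3 + k)/(1 + k))/(9 + k) (V(k) = (k + (3 + k)/(1 + k))/(k + 9) = (k + (3 + k)/(1 + k))/(9 + k))
0*(123 + V(8)) = 0*(123 + (3 + 8 + 8*(1 + 8))/((1 + 8)*(9 + 8))) = 0*(123 + (3 + 8 + 8*9)/(9*17)) = 0*(123 + (⅑)*(1/17)*(3 + 8 + 72)) = 0*(123 + (⅑)*(1/17)*83) = 0*(123 + 83/153) = 0*(18902/153) = 0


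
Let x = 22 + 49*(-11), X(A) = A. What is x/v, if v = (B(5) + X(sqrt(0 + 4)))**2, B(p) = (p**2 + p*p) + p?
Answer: -517/3249 ≈ -0.15913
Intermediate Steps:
B(p) = p + 2*p**2 (B(p) = (p**2 + p**2) + p = 2*p**2 + p = p + 2*p**2)
x = -517 (x = 22 - 539 = -517)
v = 3249 (v = (5*(1 + 2*5) + sqrt(0 + 4))**2 = (5*(1 + 10) + sqrt(4))**2 = (5*11 + 2)**2 = (55 + 2)**2 = 57**2 = 3249)
x/v = -517/3249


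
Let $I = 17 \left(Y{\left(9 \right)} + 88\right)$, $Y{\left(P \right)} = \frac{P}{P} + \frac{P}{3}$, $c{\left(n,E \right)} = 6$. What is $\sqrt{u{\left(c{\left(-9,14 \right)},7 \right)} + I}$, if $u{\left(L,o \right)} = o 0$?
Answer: $2 \sqrt{391} \approx 39.547$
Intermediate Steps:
$u{\left(L,o \right)} = 0$
$Y{\left(P \right)} = 1 + \frac{P}{3}$ ($Y{\left(P \right)} = 1 + P \frac{1}{3} = 1 + \frac{P}{3}$)
$I = 1564$ ($I = 17 \left(\left(1 + \frac{1}{3} \cdot 9\right) + 88\right) = 17 \left(\left(1 + 3\right) + 88\right) = 17 \left(4 + 88\right) = 17 \cdot 92 = 1564$)
$\sqrt{u{\left(c{\left(-9,14 \right)},7 \right)} + I} = \sqrt{0 + 1564} = \sqrt{1564} = 2 \sqrt{391}$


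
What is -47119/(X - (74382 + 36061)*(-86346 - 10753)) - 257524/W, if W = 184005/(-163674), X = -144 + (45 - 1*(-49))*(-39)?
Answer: 16741194396424764951/73083385635305 ≈ 2.2907e+5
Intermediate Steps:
X = -3810 (X = -144 + (45 + 49)*(-39) = -144 + 94*(-39) = -144 - 3666 = -3810)
W = -6815/6062 (W = 184005*(-1/163674) = -6815/6062 ≈ -1.1242)
-47119/(X - (74382 + 36061)*(-86346 - 10753)) - 257524/W = -47119/(-3810 - (74382 + 36061)*(-86346 - 10753)) - 257524/(-6815/6062) = -47119/(-3810 - 110443*(-97099)) - 257524*(-6062/6815) = -47119/(-3810 - 1*(-10723904857)) + 1561110488/6815 = -47119/(-3810 + 10723904857) + 1561110488/6815 = -47119/10723901047 + 1561110488/6815 = 16741194396424764951/73083385635305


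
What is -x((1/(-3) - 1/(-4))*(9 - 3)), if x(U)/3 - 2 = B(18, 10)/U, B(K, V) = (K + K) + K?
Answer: 318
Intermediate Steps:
B(K, V) = 3*K (B(K, V) = 2*K + K = 3*K)
x(U) = 6 + 162/U (x(U) = 6 + 3*((3*18)/U) = 6 + 3*(54/U) = 6 + 162/U)
-x((1/(-3) - 1/(-4))*(9 - 3)) = -(6 + 162/(((1/(-3) - 1/(-4))*(9 - 3)))) = -(6 + 162/(((1*(-⅓) - 1*(-¼))*6))) = -(6 + 162/(((-⅓ + ¼)*6))) = -(6 + 162/((-1/12*6))) = -(6 + 162/(-½)) = -(6 + 162*(-2)) = -(6 - 324) = -1*(-318) = 318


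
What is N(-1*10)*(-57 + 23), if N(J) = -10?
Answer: 340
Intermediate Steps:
N(-1*10)*(-57 + 23) = -10*(-57 + 23) = -10*(-34) = 340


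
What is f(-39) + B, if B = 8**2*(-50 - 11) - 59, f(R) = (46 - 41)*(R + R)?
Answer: -4353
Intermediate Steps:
f(R) = 10*R (f(R) = 5*(2*R) = 10*R)
B = -3963 (B = 64*(-61) - 59 = -3904 - 59 = -3963)
f(-39) + B = 10*(-39) - 3963 = -390 - 3963 = -4353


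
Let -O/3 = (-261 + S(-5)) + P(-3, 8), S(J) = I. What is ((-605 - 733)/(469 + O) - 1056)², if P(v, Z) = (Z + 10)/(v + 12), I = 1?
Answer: 1726454090916/1545049 ≈ 1.1174e+6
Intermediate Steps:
S(J) = 1
P(v, Z) = (10 + Z)/(12 + v)
O = 774 (O = -3*((-261 + 1) + (10 + 8)/(12 - 3)) = -3*(-260 + 18/9) = -3*(-260 + (⅑)*18) = -3*(-260 + 2) = -3*(-258) = 774)
((-605 - 733)/(469 + O) - 1056)² = ((-605 - 733)/(469 + 774) - 1056)² = (-1338/1243 - 1056)² = (-1313946/1243)² = 1726454090916/1545049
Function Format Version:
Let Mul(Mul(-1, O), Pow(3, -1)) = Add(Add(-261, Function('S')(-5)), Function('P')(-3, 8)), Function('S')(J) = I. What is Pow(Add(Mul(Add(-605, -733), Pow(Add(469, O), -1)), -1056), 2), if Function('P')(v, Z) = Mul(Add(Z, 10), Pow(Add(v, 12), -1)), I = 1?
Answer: Rational(1726454090916, 1545049) ≈ 1.1174e+6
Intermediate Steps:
Function('S')(J) = 1
Function('P')(v, Z) = Mul(Pow(Add(12, v), -1), Add(10, Z)) (Function('P')(v, Z) = Mul(Add(10, Z), Pow(Add(12, v), -1)) = Mul(Pow(Add(12, v), -1), Add(10, Z)))
O = 774 (O = Mul(-3, Add(Add(-261, 1), Mul(Pow(Add(12, -3), -1), Add(10, 8)))) = Mul(-3, Add(-260, Mul(Pow(9, -1), 18))) = Mul(-3, Add(-260, Mul(Rational(1, 9), 18))) = Mul(-3, Add(-260, 2)) = Mul(-3, -258) = 774)
Pow(Add(Mul(Add(-605, -733), Pow(Add(469, O), -1)), -1056), 2) = Pow(Add(Mul(Add(-605, -733), Pow(Add(469, 774), -1)), -1056), 2) = Pow(Add(Mul(-1338, Pow(1243, -1)), -1056), 2) = Pow(Add(Mul(-1338, Rational(1, 1243)), -1056), 2) = Pow(Add(Rational(-1338, 1243), -1056), 2) = Pow(Rational(-1313946, 1243), 2) = Rational(1726454090916, 1545049)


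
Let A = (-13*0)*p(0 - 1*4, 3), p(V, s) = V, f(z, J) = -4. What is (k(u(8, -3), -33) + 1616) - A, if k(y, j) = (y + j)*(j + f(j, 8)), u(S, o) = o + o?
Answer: 3059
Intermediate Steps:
u(S, o) = 2*o
k(y, j) = (-4 + j)*(j + y) (k(y, j) = (y + j)*(j - 4) = (j + y)*(-4 + j) = (-4 + j)*(j + y))
A = 0 (A = (-13*0)*(0 - 1*4) = 0*(0 - 4) = 0*(-4) = 0)
(k(u(8, -3), -33) + 1616) - A = (((-33)**2 - 4*(-33) - 8*(-3) - 66*(-3)) + 1616) - 1*0 = ((1089 + 132 - 4*(-6) - 33*(-6)) + 1616) + 0 = ((1089 + 132 + 24 + 198) + 1616) + 0 = (1443 + 1616) + 0 = 3059 + 0 = 3059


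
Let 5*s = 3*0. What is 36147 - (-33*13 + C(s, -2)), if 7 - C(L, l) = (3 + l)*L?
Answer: 36569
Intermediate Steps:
s = 0 (s = (3*0)/5 = (1/5)*0 = 0)
C(L, l) = 7 - L*(3 + l) (C(L, l) = 7 - (3 + l)*L = 7 - L*(3 + l))
36147 - (-33*13 + C(s, -2)) = 36147 - (-33*13 + (7 - 3*0 - 1*0*(-2))) = 36147 - (-429 + (7 + 0 + 0)) = 36147 - (-429 + 7) = 36147 - 1*(-422) = 36147 + 422 = 36569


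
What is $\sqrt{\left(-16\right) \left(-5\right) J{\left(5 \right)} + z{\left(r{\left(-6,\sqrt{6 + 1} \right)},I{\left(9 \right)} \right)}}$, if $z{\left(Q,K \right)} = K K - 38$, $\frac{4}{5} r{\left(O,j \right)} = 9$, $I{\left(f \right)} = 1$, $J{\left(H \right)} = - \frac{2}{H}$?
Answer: $i \sqrt{69} \approx 8.3066 i$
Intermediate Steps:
$r{\left(O,j \right)} = \frac{45}{4}$ ($r{\left(O,j \right)} = \frac{5}{4} \cdot 9 = \frac{45}{4}$)
$z{\left(Q,K \right)} = -38 + K^{2}$ ($z{\left(Q,K \right)} = K^{2} - 38 = -38 + K^{2}$)
$\sqrt{\left(-16\right) \left(-5\right) J{\left(5 \right)} + z{\left(r{\left(-6,\sqrt{6 + 1} \right)},I{\left(9 \right)} \right)}} = \sqrt{\left(-16\right) \left(-5\right) \left(- \frac{2}{5}\right) - \left(38 - 1^{2}\right)} = \sqrt{80 \left(\left(-2\right) \frac{1}{5}\right) + \left(-38 + 1\right)} = \sqrt{80 \left(- \frac{2}{5}\right) - 37} = \sqrt{-32 - 37} = \sqrt{-69} = i \sqrt{69}$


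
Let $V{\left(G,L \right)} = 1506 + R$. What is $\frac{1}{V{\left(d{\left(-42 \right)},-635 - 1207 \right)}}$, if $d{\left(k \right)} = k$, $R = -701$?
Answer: $\frac{1}{805} \approx 0.0012422$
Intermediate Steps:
$V{\left(G,L \right)} = 805$ ($V{\left(G,L \right)} = 1506 - 701 = 805$)
$\frac{1}{V{\left(d{\left(-42 \right)},-635 - 1207 \right)}} = \frac{1}{805}$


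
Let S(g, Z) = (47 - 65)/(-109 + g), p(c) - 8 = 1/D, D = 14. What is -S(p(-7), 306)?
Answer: -28/157 ≈ -0.17834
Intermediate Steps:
p(c) = 113/14 (p(c) = 8 + 1/14 = 113/14)
S(g, Z) = -18/(-109 + g)
-S(p(-7), 306) = -(-18)/(-109 + 113/14) = -(-18)/(-1413/14) = -(-18)*(-14)/1413 = -1*28/157 = -28/157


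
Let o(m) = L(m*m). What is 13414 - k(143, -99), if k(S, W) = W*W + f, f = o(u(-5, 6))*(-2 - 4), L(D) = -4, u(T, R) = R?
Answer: 3589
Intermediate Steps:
o(m) = -4
f = 24 (f = -4*(-2 - 4) = -4*(-6) = 24)
k(S, W) = 24 + W**2 (k(S, W) = W*W + 24 = W**2 + 24 = 24 + W**2)
13414 - k(143, -99) = 13414 - (24 + (-99)**2) = 13414 - (24 + 9801) = 13414 - 1*9825 = 13414 - 9825 = 3589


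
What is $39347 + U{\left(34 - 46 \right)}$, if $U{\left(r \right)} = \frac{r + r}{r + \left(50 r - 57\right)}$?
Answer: $\frac{8774389}{223} \approx 39347.0$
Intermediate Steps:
$U{\left(r \right)} = \frac{2 r}{-57 + 51 r}$ ($U{\left(r \right)} = \frac{2 r}{r + \left(-57 + 50 r\right)} = \frac{2 r}{-57 + 51 r}$)
$39347 + U{\left(34 - 46 \right)} = 39347 + \frac{2 \left(34 - 46\right)}{3 \left(-19 + 17 \left(34 - 46\right)\right)} = 39347 + \frac{2}{3} \left(-12\right) \frac{1}{-19 + 17 \left(-12\right)} = 39347 + \frac{2}{3} \left(-12\right) \frac{1}{-19 - 204} = 39347 + \frac{2}{3} \left(-12\right) \frac{1}{-223} = 39347 + \frac{2}{3} \left(-12\right) \left(- \frac{1}{223}\right) = 39347 + \frac{8}{223} = \frac{8774389}{223}$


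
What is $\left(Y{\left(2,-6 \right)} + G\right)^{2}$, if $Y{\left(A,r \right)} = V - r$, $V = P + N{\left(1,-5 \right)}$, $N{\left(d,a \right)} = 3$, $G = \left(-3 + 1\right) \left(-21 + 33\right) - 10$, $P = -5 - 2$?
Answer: $1024$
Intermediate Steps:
$P = -7$ ($P = -5 - 2 = -7$)
$G = -34$ ($G = \left(-2\right) 12 - 10 = -24 - 10 = -34$)
$V = -4$ ($V = -7 + 3 = -4$)
$Y{\left(A,r \right)} = -4 - r$
$\left(Y{\left(2,-6 \right)} + G\right)^{2} = \left(\left(-4 - -6\right) - 34\right)^{2} = \left(\left(-4 + 6\right) - 34\right)^{2} = \left(2 - 34\right)^{2} = \left(-32\right)^{2} = 1024$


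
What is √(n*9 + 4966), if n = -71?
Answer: √4327 ≈ 65.780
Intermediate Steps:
√(n*9 + 4966) = √(-71*9 + 4966) = √(-639 + 4966) = √4327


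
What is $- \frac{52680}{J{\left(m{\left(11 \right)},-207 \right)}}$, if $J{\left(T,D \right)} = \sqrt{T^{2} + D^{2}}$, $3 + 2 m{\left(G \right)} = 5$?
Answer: $- \frac{5268 \sqrt{1714}}{857} \approx -254.49$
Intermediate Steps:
$m{\left(G \right)} = 1$ ($m{\left(G \right)} = - \frac{3}{2} + \frac{1}{2} \cdot 5 = - \frac{3}{2} + \frac{5}{2} = 1$)
$J{\left(T,D \right)} = \sqrt{D^{2} + T^{2}}$
$- \frac{52680}{J{\left(m{\left(11 \right)},-207 \right)}} = - \frac{52680}{\sqrt{\left(-207\right)^{2} + 1^{2}}} = - \frac{52680}{\sqrt{42849 + 1}} = - \frac{52680}{\sqrt{42850}} = - \frac{52680}{5 \sqrt{1714}} = - 52680 \frac{\sqrt{1714}}{8570} = - \frac{5268 \sqrt{1714}}{857}$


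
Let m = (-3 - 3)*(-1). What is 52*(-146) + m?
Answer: -7586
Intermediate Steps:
m = 6 (m = -6*(-1) = 6)
52*(-146) + m = 52*(-146) + 6 = -7592 + 6 = -7586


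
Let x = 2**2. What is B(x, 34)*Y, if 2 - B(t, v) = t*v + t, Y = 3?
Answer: -414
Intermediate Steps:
x = 4
B(t, v) = 2 - t - t*v (B(t, v) = 2 - (t*v + t) = 2 - (t + t*v) = 2 + (-t - t*v) = 2 - t - t*v)
B(x, 34)*Y = (2 - 1*4 - 1*4*34)*3 = (2 - 4 - 136)*3 = -138*3 = -414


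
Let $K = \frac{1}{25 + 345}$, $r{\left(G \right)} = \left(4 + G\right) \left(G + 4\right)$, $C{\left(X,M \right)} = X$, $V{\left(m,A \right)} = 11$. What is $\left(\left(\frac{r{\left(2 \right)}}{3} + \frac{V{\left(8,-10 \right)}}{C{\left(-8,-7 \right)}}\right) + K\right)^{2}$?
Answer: $\frac{247401441}{2190400} \approx 112.95$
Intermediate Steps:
$r{\left(G \right)} = \left(4 + G\right)^{2}$ ($r{\left(G \right)} = \left(4 + G\right) \left(4 + G\right) = \left(4 + G\right)^{2}$)
$K = \frac{1}{370} \approx 0.0027027$
$\left(\left(\frac{r{\left(2 \right)}}{3} + \frac{V{\left(8,-10 \right)}}{C{\left(-8,-7 \right)}}\right) + K\right)^{2} = \left(\left(\frac{\left(4 + 2\right)^{2}}{3} + \frac{11}{-8}\right) + \frac{1}{370}\right)^{2} = \left(\left(6^{2} \cdot \frac{1}{3} + 11 \left(- \frac{1}{8}\right)\right) + \frac{1}{370}\right)^{2} = \left(\left(36 \cdot \frac{1}{3} - \frac{11}{8}\right) + \frac{1}{370}\right)^{2} = \left(\left(12 - \frac{11}{8}\right) + \frac{1}{370}\right)^{2} = \left(\frac{85}{8} + \frac{1}{370}\right)^{2} = \left(\frac{15729}{1480}\right)^{2} = \frac{247401441}{2190400}$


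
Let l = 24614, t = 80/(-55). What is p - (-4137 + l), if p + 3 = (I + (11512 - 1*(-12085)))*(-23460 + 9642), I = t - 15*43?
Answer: -3488662288/11 ≈ -3.1715e+8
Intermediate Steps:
t = -16/11 (t = 80*(-1/55) = -16/11 ≈ -1.4545)
I = -7111/11 (I = -16/11 - 15*43 = -16/11 - 645 = -7111/11 ≈ -646.45)
p = -3488437041/11 (p = -3 + (-7111/11 + (11512 - 1*(-12085)))*(-23460 + 9642) = -3 + (-7111/11 + (11512 + 12085))*(-13818) = -3 + (-7111/11 + 23597)*(-13818) = -3 + (252456/11)*(-13818) = -3 - 3488437008/11 = -3488437041/11 ≈ -3.1713e+8)
p - (-4137 + l) = -3488437041/11 - (-4137 + 24614) = -3488437041/11 - 1*20477 = -3488437041/11 - 20477 = -3488662288/11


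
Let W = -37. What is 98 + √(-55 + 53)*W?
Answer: 98 - 37*I*√2 ≈ 98.0 - 52.326*I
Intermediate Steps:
98 + √(-55 + 53)*W = 98 + √(-55 + 53)*(-37) = 98 + √(-2)*(-37) = 98 + (I*√2)*(-37) = 98 - 37*I*√2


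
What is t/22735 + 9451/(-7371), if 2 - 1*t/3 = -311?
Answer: -15995932/12890745 ≈ -1.2409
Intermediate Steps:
t = 939 (t = 6 - 3*(-311) = 6 + 933 = 939)
t/22735 + 9451/(-7371) = 939/22735 + 9451/(-7371) = 939*(1/22735) + 9451*(-1/7371) = 939/22735 - 727/567 = -15995932/12890745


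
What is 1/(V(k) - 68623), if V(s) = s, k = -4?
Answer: -1/68627 ≈ -1.4572e-5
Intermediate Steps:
1/(V(k) - 68623) = 1/(-4 - 68623) = 1/(-68627) = -1/68627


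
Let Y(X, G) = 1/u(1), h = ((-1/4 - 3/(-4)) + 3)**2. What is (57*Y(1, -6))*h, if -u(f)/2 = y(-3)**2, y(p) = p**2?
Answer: -931/216 ≈ -4.3102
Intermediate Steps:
h = 49/4 (h = ((-1*1/4 - 3*(-1/4)) + 3)**2 = ((-1/4 + 3/4) + 3)**2 = (1/2 + 3)**2 = (7/2)**2 = 49/4 ≈ 12.250)
u(f) = -162 (u(f) = -2*((-3)**2)**2 = -2*9**2 = -2*81 = -162)
Y(X, G) = -1/162 (Y(X, G) = 1/(-162) = -1/162)
(57*Y(1, -6))*h = (57*(-1/162))*(49/4) = -19/54*49/4 = -931/216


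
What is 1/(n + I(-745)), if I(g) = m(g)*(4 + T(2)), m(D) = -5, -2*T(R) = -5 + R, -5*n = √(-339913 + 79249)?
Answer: -2750/1118281 + 40*I*√65166/1118281 ≈ -0.0024591 + 0.009131*I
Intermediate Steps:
n = -2*I*√65166/5 (n = -√(-339913 + 79249)/5 = -2*I*√65166/5 ≈ -102.11*I)
T(R) = 5/2 - R/2 (T(R) = -(-5 + R)/2 = 5/2 - R/2)
I(g) = -55/2 (I(g) = -5*(4 + (5/2 - ½*2)) = -5*(4 + (5/2 - 1)) = -5*(4 + 3/2) = -5*11/2 = -55/2)
1/(n + I(-745)) = 1/(-2*I*√65166/5 - 55/2) = 1/(-55/2 - 2*I*√65166/5)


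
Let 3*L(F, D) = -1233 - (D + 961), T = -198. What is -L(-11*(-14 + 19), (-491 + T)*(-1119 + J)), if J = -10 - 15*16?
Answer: 315145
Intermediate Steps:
J = -250 (J = -10 - 240 = -250)
L(F, D) = -2194/3 - D/3 (L(F, D) = (-1233 - (D + 961))/3 = (-1233 - (961 + D))/3 = (-1233 + (-961 - D))/3 = (-2194 - D)/3 = -2194/3 - D/3)
-L(-11*(-14 + 19), (-491 + T)*(-1119 + J)) = -(-2194/3 - (-491 - 198)*(-1119 - 250)/3) = -(-2194/3 - (-689)*(-1369)/3) = -(-2194/3 - 1/3*943241) = -(-2194/3 - 943241/3) = -1*(-315145) = 315145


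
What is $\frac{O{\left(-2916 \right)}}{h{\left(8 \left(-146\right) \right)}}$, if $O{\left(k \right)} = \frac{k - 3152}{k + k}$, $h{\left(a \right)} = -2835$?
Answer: $- \frac{1517}{4133430} \approx -0.00036701$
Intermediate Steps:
$O{\left(k \right)} = \frac{-3152 + k}{2 k}$
$\frac{O{\left(-2916 \right)}}{h{\left(8 \left(-146\right) \right)}} = \frac{\frac{1}{2} \frac{1}{-2916} \left(-3152 - 2916\right)}{-2835} = \frac{1}{2} \left(- \frac{1}{2916}\right) \left(-6068\right) \left(- \frac{1}{2835}\right) = \frac{1517}{1458} \left(- \frac{1}{2835}\right) = - \frac{1517}{4133430}$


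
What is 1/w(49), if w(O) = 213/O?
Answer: 49/213 ≈ 0.23005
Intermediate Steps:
1/w(49) = 1/(213/49) = 49/213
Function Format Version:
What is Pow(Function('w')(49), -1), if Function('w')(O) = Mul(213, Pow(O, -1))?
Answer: Rational(49, 213) ≈ 0.23005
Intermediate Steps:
Pow(Function('w')(49), -1) = Pow(Mul(213, Pow(49, -1)), -1) = Pow(Mul(213, Rational(1, 49)), -1) = Pow(Rational(213, 49), -1) = Rational(49, 213)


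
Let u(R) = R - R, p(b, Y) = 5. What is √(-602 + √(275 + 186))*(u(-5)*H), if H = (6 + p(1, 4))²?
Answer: 0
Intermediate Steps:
u(R) = 0
H = 121 (H = (6 + 5)² = 11² = 121)
√(-602 + √(275 + 186))*(u(-5)*H) = √(-602 + √(275 + 186))*(0*121) = √(-602 + √461)*0 = 0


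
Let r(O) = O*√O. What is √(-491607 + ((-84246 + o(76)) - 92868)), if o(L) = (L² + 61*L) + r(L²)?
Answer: I*√219333 ≈ 468.33*I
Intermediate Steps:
r(O) = O^(3/2)
o(L) = L² + (L²)^(3/2) + 61*L (o(L) = (L² + 61*L) + (L²)^(3/2) = L² + (L²)^(3/2) + 61*L)
√(-491607 + ((-84246 + o(76)) - 92868)) = √(-491607 + ((-84246 + (76² + (76²)^(3/2) + 61*76)) - 92868)) = √(-491607 + ((-84246 + (5776 + 5776^(3/2) + 4636)) - 92868)) = √(-491607 + ((-84246 + (5776 + 438976 + 4636)) - 92868)) = √(-491607 + ((-84246 + 449388) - 92868)) = √(-491607 + (365142 - 92868)) = √(-491607 + 272274) = √(-219333) = I*√219333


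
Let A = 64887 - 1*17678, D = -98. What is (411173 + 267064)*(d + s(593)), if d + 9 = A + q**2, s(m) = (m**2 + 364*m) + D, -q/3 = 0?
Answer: 416846494911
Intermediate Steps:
q = 0 (q = -3*0 = 0)
A = 47209 (A = 64887 - 17678 = 47209)
s(m) = -98 + m**2 + 364*m (s(m) = (m**2 + 364*m) - 98 = -98 + m**2 + 364*m)
d = 47200 (d = -9 + (47209 + 0**2) = -9 + (47209 + 0) = -9 + 47209 = 47200)
(411173 + 267064)*(d + s(593)) = (411173 + 267064)*(47200 + (-98 + 593**2 + 364*593)) = 678237*(47200 + (-98 + 351649 + 215852)) = 678237*(47200 + 567403) = 678237*614603 = 416846494911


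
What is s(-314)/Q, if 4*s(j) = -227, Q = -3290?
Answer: 227/13160 ≈ 0.017249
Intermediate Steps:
s(j) = -227/4 (s(j) = (¼)*(-227) = -227/4)
s(-314)/Q = -227/4/(-3290) = -227/4*(-1/3290) = 227/13160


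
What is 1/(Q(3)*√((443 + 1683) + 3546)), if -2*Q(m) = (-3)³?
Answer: √1418/38286 ≈ 0.00098355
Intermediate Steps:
Q(m) = 27/2 (Q(m) = -½*(-3)³ = -½*(-27) = 27/2)
1/(Q(3)*√((443 + 1683) + 3546)) = 1/(27*√((443 + 1683) + 3546)/2) = 1/(27*√(2126 + 3546)/2) = 1/(27*√5672/2) = 1/(27*(2*√1418)/2) = 1/(27*√1418) = √1418/38286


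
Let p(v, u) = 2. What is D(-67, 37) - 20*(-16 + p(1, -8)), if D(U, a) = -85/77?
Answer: 21475/77 ≈ 278.90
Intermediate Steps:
D(U, a) = -85/77 (D(U, a) = -85*1/77 = -85/77)
D(-67, 37) - 20*(-16 + p(1, -8)) = -85/77 - 20*(-16 + 2) = -85/77 - 20*(-14) = -85/77 + 280 = 21475/77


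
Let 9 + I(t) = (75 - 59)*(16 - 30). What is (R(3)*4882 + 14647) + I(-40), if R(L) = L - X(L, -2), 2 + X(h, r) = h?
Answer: 24178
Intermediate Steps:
I(t) = -233 (I(t) = -9 + (75 - 59)*(16 - 30) = -9 + 16*(-14) = -9 - 224 = -233)
X(h, r) = -2 + h
R(L) = 2 (R(L) = L - (-2 + L) = L + (2 - L) = 2)
(R(3)*4882 + 14647) + I(-40) = (2*4882 + 14647) - 233 = (9764 + 14647) - 233 = 24411 - 233 = 24178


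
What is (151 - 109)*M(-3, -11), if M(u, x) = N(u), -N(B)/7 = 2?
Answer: -588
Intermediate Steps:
N(B) = -14 (N(B) = -7*2 = -14)
M(u, x) = -14
(151 - 109)*M(-3, -11) = (151 - 109)*(-14) = 42*(-14) = -588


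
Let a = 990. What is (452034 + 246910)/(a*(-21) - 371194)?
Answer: -43684/24499 ≈ -1.7831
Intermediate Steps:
(452034 + 246910)/(a*(-21) - 371194) = (452034 + 246910)/(990*(-21) - 371194) = 698944/(-20790 - 371194) = 698944/(-391984) = 698944*(-1/391984) = -43684/24499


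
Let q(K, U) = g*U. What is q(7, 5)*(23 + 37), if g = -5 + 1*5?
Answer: 0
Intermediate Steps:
g = 0 (g = -5 + 5 = 0)
q(K, U) = 0 (q(K, U) = 0*U = 0)
q(7, 5)*(23 + 37) = 0*(23 + 37) = 0*60 = 0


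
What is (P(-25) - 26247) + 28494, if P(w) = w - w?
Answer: 2247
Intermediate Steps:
P(w) = 0
(P(-25) - 26247) + 28494 = (0 - 26247) + 28494 = -26247 + 28494 = 2247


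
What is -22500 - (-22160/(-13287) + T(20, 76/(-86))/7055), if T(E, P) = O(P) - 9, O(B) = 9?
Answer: -298979660/13287 ≈ -22502.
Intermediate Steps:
T(E, P) = 0 (T(E, P) = 9 - 9 = 0)
-22500 - (-22160/(-13287) + T(20, 76/(-86))/7055) = -22500 - (-22160/(-13287) + 0/7055) = -22500 - (-22160*(-1/13287) + 0*(1/7055)) = -22500 - (22160/13287 + 0) = -22500 - 1*22160/13287 = -22500 - 22160/13287 = -298979660/13287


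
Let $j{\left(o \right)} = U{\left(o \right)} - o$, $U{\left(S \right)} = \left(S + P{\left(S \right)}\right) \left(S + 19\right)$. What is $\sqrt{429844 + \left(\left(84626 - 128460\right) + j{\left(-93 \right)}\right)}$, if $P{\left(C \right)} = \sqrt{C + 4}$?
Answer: $\sqrt{392985 - 74 i \sqrt{89}} \approx 626.89 - 0.557 i$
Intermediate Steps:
$P{\left(C \right)} = \sqrt{4 + C}$
$U{\left(S \right)} = \left(19 + S\right) \left(S + \sqrt{4 + S}\right)$ ($U{\left(S \right)} = \left(S + \sqrt{4 + S}\right) \left(S + 19\right) = \left(S + \sqrt{4 + S}\right) \left(19 + S\right) = \left(19 + S\right) \left(S + \sqrt{4 + S}\right)$)
$j{\left(o \right)} = o^{2} + 18 o + 19 \sqrt{4 + o} + o \sqrt{4 + o}$ ($j{\left(o \right)} = \left(o^{2} + 19 o + 19 \sqrt{4 + o} + o \sqrt{4 + o}\right) - o = o^{2} + 18 o + 19 \sqrt{4 + o} + o \sqrt{4 + o}$)
$\sqrt{429844 + \left(\left(84626 - 128460\right) + j{\left(-93 \right)}\right)} = \sqrt{429844 + \left(\left(84626 - 128460\right) + \left(\left(-93\right)^{2} + 18 \left(-93\right) + 19 \sqrt{4 - 93} - 93 \sqrt{4 - 93}\right)\right)} = \sqrt{429844 - \left(36859 + 74 i \sqrt{89}\right)} = \sqrt{392985 - 74 i \sqrt{89}}$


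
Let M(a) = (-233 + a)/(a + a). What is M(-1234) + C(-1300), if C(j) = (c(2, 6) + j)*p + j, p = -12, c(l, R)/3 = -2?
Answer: 35471563/2468 ≈ 14373.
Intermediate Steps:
c(l, R) = -6 (c(l, R) = 3*(-2) = -6)
M(a) = (-233 + a)/(2*a) (M(a) = (-233 + a)/((2*a)) = (-233 + a)*(1/(2*a)) = (-233 + a)/(2*a))
C(j) = 72 - 11*j (C(j) = (-6 + j)*(-12) + j = (72 - 12*j) + j = 72 - 11*j)
M(-1234) + C(-1300) = (1/2)*(-233 - 1234)/(-1234) + (72 - 11*(-1300)) = (1/2)*(-1/1234)*(-1467) + (72 + 14300) = 1467/2468 + 14372 = 35471563/2468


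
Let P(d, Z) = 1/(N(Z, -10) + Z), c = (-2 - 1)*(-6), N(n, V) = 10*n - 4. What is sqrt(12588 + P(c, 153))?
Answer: sqrt(35486089787)/1679 ≈ 112.20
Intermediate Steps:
N(n, V) = -4 + 10*n
c = 18 (c = -3*(-6) = 18)
P(d, Z) = 1/(-4 + 11*Z) (P(d, Z) = 1/((-4 + 10*Z) + Z) = 1/(-4 + 11*Z))
sqrt(12588 + P(c, 153)) = sqrt(12588 + 1/(-4 + 11*153)) = sqrt(12588 + 1/(-4 + 1683)) = sqrt(12588 + 1/1679) = sqrt(21135253/1679) = sqrt(35486089787)/1679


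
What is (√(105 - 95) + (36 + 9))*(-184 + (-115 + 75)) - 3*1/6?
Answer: -20161/2 - 224*√10 ≈ -10789.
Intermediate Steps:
(√(105 - 95) + (36 + 9))*(-184 + (-115 + 75)) - 3*1/6 = (√10 + 45)*(-184 - 40) - 3/6 = (45 + √10)*(-224) - 1*½ = (-10080 - 224*√10) - ½ = -20161/2 - 224*√10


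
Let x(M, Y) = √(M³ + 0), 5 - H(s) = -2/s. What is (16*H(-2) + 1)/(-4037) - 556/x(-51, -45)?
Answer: -65/4037 + 556*I*√51/2601 ≈ -0.016101 + 1.5266*I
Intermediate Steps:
H(s) = 5 + 2/s (H(s) = 5 - (-2)/s = 5 + 2/s)
x(M, Y) = √(M³)
(16*H(-2) + 1)/(-4037) - 556/x(-51, -45) = (16*(5 + 2/(-2)) + 1)/(-4037) - 556*(-I*√51/2601) = (16*(5 + 2*(-½)) + 1)*(-1/4037) - 556*(-I*√51/2601) = (16*(5 - 1) + 1)*(-1/4037) - 556*(-I*√51/2601) = (16*4 + 1)*(-1/4037) - (-556)*I*√51/2601 = (64 + 1)*(-1/4037) + 556*I*√51/2601 = 65*(-1/4037) + 556*I*√51/2601 = -65/4037 + 556*I*√51/2601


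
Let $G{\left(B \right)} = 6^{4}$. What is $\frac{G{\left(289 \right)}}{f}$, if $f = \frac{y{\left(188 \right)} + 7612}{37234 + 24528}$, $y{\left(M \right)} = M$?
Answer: $\frac{3335148}{325} \approx 10262.0$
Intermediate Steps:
$G{\left(B \right)} = 1296$
$f = \frac{3900}{30881}$ ($f = \frac{188 + 7612}{37234 + 24528} = \frac{7800}{61762} = 7800 \cdot \frac{1}{61762} = \frac{3900}{30881} \approx 0.12629$)
$\frac{G{\left(289 \right)}}{f} = \frac{1296}{\frac{3900}{30881}} = 1296 \cdot \frac{30881}{3900} = \frac{3335148}{325}$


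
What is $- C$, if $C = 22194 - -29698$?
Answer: $-51892$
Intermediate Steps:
$C = 51892$ ($C = 22194 + 29698 = 51892$)
$- C = \left(-1\right) 51892 = -51892$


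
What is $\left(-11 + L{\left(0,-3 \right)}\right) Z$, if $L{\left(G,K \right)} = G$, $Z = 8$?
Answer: $-88$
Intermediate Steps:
$\left(-11 + L{\left(0,-3 \right)}\right) Z = \left(-11 + 0\right) 8 = \left(-11\right) 8 = -88$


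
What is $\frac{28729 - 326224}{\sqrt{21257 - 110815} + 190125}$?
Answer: $- \frac{56561236875}{36147605183} + \frac{297495 i \sqrt{89558}}{36147605183} \approx -1.5647 + 0.0024629 i$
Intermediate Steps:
$\frac{28729 - 326224}{\sqrt{21257 - 110815} + 190125} = - \frac{297495}{\sqrt{-89558} + 190125} = - \frac{297495}{i \sqrt{89558} + 190125} = - \frac{297495}{190125 + i \sqrt{89558}}$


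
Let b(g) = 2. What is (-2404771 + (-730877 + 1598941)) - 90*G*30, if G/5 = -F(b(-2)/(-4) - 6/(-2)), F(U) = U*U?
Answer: -1452332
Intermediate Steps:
F(U) = U²
G = -125/4 (G = 5*(-(2/(-4) - 6/(-2))²) = 5*(-(2*(-¼) - 6*(-½))²) = 5*(-(-½ + 3)²) = 5*(-(5/2)²) = 5*(-1*25/4) = 5*(-25/4) = -125/4 ≈ -31.250)
(-2404771 + (-730877 + 1598941)) - 90*G*30 = (-2404771 + (-730877 + 1598941)) - 90*(-125/4)*30 = (-2404771 + 868064) + (5625/2)*30 = -1536707 + 84375 = -1452332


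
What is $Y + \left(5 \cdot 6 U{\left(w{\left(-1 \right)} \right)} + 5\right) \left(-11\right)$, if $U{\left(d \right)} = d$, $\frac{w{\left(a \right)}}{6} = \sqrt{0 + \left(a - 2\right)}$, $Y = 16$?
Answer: $-39 - 1980 i \sqrt{3} \approx -39.0 - 3429.5 i$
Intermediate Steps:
$w{\left(a \right)} = 6 \sqrt{-2 + a}$ ($w{\left(a \right)} = 6 \sqrt{0 + \left(a - 2\right)} = 6 \sqrt{0 + \left(-2 + a\right)} = 6 \sqrt{-2 + a}$)
$Y + \left(5 \cdot 6 U{\left(w{\left(-1 \right)} \right)} + 5\right) \left(-11\right) = 16 + \left(5 \cdot 6 \cdot 6 \sqrt{-2 - 1} + 5\right) \left(-11\right) = 16 + \left(30 \cdot 6 \sqrt{-3} + 5\right) \left(-11\right) = 16 + \left(30 \cdot 6 i \sqrt{3} + 5\right) \left(-11\right) = 16 + \left(180 i \sqrt{3} + 5\right) \left(-11\right) = 16 + \left(5 + 180 i \sqrt{3}\right) \left(-11\right) = 16 - \left(55 + 1980 i \sqrt{3}\right) = -39 - 1980 i \sqrt{3}$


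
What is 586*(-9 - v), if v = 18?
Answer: -15822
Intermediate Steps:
586*(-9 - v) = 586*(-9 - 1*18) = 586*(-9 - 18) = 586*(-27) = -15822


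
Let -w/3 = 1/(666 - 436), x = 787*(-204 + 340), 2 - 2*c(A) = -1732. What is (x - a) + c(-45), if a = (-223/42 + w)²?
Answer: 629126019959/5832225 ≈ 1.0787e+5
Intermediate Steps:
c(A) = 867 (c(A) = 1 - ½*(-1732) = 1 + 866 = 867)
x = 107032 (x = 787*136 = 107032)
w = -3/230 (w = -3/(666 - 436) = -3/230 ≈ -0.013043)
a = 165225316/5832225 (a = (-223/42 - 3/230)² = (-12854/2415)² = 165225316/5832225 ≈ 28.330)
(x - a) + c(-45) = (107032 - 1*165225316/5832225) + 867 = (107032 - 165225316/5832225) + 867 = 624069480884/5832225 + 867 = 629126019959/5832225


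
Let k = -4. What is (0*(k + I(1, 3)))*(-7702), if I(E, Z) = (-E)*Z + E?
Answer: 0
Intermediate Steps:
I(E, Z) = E - E*Z (I(E, Z) = -E*Z + E = E - E*Z)
(0*(k + I(1, 3)))*(-7702) = (0*(-4 + 1*(1 - 1*3)))*(-7702) = (0*(-4 + 1*(1 - 3)))*(-7702) = (0*(-4 + 1*(-2)))*(-7702) = (0*(-4 - 2))*(-7702) = (0*(-6))*(-7702) = 0*(-7702) = 0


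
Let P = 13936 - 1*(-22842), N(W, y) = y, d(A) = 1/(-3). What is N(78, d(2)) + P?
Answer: 110333/3 ≈ 36778.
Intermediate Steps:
d(A) = -1/3
P = 36778 (P = 13936 + 22842 = 36778)
N(78, d(2)) + P = -1/3 + 36778 = 110333/3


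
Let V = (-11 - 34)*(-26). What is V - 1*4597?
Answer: -3427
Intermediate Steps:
V = 1170 (V = -45*(-26) = 1170)
V - 1*4597 = 1170 - 1*4597 = 1170 - 4597 = -3427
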